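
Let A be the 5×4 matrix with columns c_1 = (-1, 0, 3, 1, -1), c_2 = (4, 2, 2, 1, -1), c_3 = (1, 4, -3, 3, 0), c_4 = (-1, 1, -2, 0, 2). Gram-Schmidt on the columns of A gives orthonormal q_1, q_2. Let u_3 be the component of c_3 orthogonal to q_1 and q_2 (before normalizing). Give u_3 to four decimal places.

q_1 = c_1/‖c_1‖ = (-1, 0, 3, 1, -1)/3.4641 = (-0.2887, 0.0000, 0.8660, 0.2887, -0.2887).
r_{12} = q_1·c_2 = 1.1547.
u_2 = c_2 − 1.1547·q_1 = (4.3333, 2.0000, 1.0000, 0.6667, -0.6667).
‖u_2‖ = 4.9666, so q_2 = (0.8725, 0.4027, 0.2013, 0.1342, -0.1342).
r_{13} = q_1·c_3 = -2.0207; r_{23} = q_2·c_3 = 2.2819.
u_3 = c_3 + 2.0207·q_1 − 2.2819·q_2 = (-1.5743, 3.0811, -1.7095, 3.2770, -0.2770).

u_3 = (-1.5743, 3.0811, -1.7095, 3.2770, -0.2770)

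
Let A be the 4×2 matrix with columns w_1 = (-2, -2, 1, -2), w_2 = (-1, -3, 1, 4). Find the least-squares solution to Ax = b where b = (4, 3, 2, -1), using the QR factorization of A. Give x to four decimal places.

w_1 = (-2, -2, 1, -2); ‖w_1‖ = 3.6056, so e_1 = (-0.5547, -0.5547, 0.2774, -0.5547).
e_1·w_2 = (-0.5547)·(-1) + (-0.5547)·(-3) + 0.2774·1 + (-0.5547)·4 = 0.2774.
u_2 = w_2 − 0.2774·e_1 = (-0.8462, -2.8462, 0.9231, 4.1538).
‖u_2‖ = 5.1887, so e_2 = (-0.1631, -0.5485, 0.1779, 0.8005).
Qᵀb = (-2.7735, -2.7426).
Back-substitute: x_2 = -2.7426/5.1887 = -0.5286.
x_1 = (-2.7735 − 0.2774·(-0.5286))/3.6056 = -0.7286.

x = (-0.7286, -0.5286)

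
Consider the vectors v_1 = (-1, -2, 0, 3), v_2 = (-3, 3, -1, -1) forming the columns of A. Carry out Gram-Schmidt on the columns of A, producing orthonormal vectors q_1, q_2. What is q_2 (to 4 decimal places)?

q_2 = (-0.8213, 0.5133, -0.2395, 0.0684)

v_1 = (-1, -2, 0, 3); ‖v_1‖ = 3.7417, so q_1 = (-0.2673, -0.5345, 0.0000, 0.8018).
q_1·v_2 = (-0.2673)·(-3) + (-0.5345)·3 + 0.0000·(-1) + 0.8018·(-1) = -1.6036.
u_2 = v_2 + 1.6036·q_1 = (-3.4286, 2.1429, -1.0000, 0.2857).
‖u_2‖ = 4.1748, so q_2 = (-0.8213, 0.5133, -0.2395, 0.0684).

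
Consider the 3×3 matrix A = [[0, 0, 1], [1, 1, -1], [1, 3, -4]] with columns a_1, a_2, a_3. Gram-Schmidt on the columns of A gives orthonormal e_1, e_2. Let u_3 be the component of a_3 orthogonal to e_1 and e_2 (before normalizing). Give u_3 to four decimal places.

u_3 = (1.0000, 0.0000, 0.0000)

a_1 = (0, 1, 1); ‖a_1‖ = 1.4142, so e_1 = (0.0000, 0.7071, 0.7071).
e_1·a_2 = 0.0000·0 + 0.7071·1 + 0.7071·3 = 2.8284.
u_2 = a_2 − 2.8284·e_1 = (0.0000, -1.0000, 1.0000).
‖u_2‖ = 1.4142, so e_2 = (0.0000, -0.7071, 0.7071).
e_1·a_3 = 0.0000·1 + 0.7071·(-1) + 0.7071·(-4) = -3.5355; e_2·a_3 = 0.0000·1 + (-0.7071)·(-1) + 0.7071·(-4) = -2.1213.
u_3 = a_3 + 3.5355·e_1 + 2.1213·e_2 = (1.0000, 0.0000, 0.0000).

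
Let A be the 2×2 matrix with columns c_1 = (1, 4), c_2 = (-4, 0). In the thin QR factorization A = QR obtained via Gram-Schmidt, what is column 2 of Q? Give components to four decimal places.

q_2 = (-0.9701, 0.2425)

q_1 = c_1/‖c_1‖ = (1, 4)/4.1231 = (0.2425, 0.9701).
r_{12} = q_1·c_2 = -0.9701.
u_2 = c_2 + 0.9701·q_1 = (-3.7647, 0.9412).
‖u_2‖ = 3.8806, so q_2 = (-0.9701, 0.2425).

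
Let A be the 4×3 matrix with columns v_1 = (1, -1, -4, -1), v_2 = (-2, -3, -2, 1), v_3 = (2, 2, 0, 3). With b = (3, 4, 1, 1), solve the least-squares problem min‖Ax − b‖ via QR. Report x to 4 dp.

x = (0.1534, -0.8624, 0.6720)

e_1 = v_1/‖v_1‖ = (1, -1, -4, -1)/4.3589 = (0.2294, -0.2294, -0.9177, -0.2294).
r_{12} = e_1·v_2 = 1.8353.
u_2 = v_2 − 1.8353·e_1 = (-2.4211, -2.5789, -0.3158, 1.4211).
‖u_2‖ = 3.8251, so e_2 = (-0.6329, -0.6742, -0.0826, 0.3715).
r_{13} = e_1·v_3 = -0.6882; r_{23} = e_2·v_3 = -1.4998.
u_3 = v_3 + 0.6882·e_1 + 1.4998·e_2 = (1.2086, 0.8309, -0.7554, 3.3993).
‖u_3‖ = 3.7785, so e_3 = (0.3199, 0.2199, -0.1999, 0.8996).
Qᵀb = (-1.3765, -4.3067, 2.5390).
Back-substitute: x_3 = 2.5390/3.7785 = 0.6720.
x_2 = (-4.3067 + 1.4998·0.6720)/3.8251 = -0.8624.
x_1 = (-1.3765 − 1.8353·(-0.8624) + 0.6882·0.6720)/4.3589 = 0.1534.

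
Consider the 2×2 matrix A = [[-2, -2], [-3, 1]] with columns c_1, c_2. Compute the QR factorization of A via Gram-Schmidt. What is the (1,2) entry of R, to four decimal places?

r_{12} = 0.2774

c_1 = (-2, -3); ‖c_1‖ = 3.6056, so e_1 = (-0.5547, -0.8321).
r_{12} = e_1·c_2 = 0.2774.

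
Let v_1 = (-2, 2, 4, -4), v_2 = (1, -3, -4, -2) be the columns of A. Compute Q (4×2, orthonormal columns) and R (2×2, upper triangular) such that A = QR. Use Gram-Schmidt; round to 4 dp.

Q = [[-0.3162, 0.0412], [0.3162, -0.4529], [0.6325, -0.4940], [-0.6325, -0.7410]], R = [[6.3246, -2.5298], [0.0000, 4.8580]]

v_1 = (-2, 2, 4, -4); ‖v_1‖ = 6.3246, so q_1 = (-0.3162, 0.3162, 0.6325, -0.6325).
q_1·v_2 = (-0.3162)·1 + 0.3162·(-3) + 0.6325·(-4) + (-0.6325)·(-2) = -2.5298.
u_2 = v_2 + 2.5298·q_1 = (0.2000, -2.2000, -2.4000, -3.6000).
‖u_2‖ = 4.8580, so q_2 = (0.0412, -0.4529, -0.4940, -0.7410).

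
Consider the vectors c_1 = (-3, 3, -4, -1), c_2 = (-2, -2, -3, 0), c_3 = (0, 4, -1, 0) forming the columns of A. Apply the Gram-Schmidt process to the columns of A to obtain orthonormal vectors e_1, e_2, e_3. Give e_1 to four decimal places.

e_1 = c_1/‖c_1‖ = (-3, 3, -4, -1)/5.9161 = (-0.5071, 0.5071, -0.6761, -0.1690).

e_1 = (-0.5071, 0.5071, -0.6761, -0.1690)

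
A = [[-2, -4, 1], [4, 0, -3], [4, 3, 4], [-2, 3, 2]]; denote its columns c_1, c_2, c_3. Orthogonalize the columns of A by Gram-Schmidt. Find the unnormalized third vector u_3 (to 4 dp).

c_1 = (-2, 4, 4, -2); ‖c_1‖ = 6.3246, so e_1 = (-0.3162, 0.6325, 0.6325, -0.3162).
e_1·c_2 = (-0.3162)·(-4) + 0.6325·0 + 0.6325·3 + (-0.3162)·3 = 2.2136.
u_2 = c_2 − 2.2136·e_1 = (-3.3000, -1.4000, 1.6000, 3.7000).
‖u_2‖ = 5.3944, so e_2 = (-0.6117, -0.2595, 0.2966, 0.6859).
e_1·c_3 = (-0.3162)·1 + 0.6325·(-3) + 0.6325·4 + (-0.3162)·2 = -0.3162; e_2·c_3 = (-0.6117)·1 + (-0.2595)·(-3) + 0.2966·4 + 0.6859·2 = 2.7250.
u_3 = c_3 + 0.3162·e_1 − 2.7250·e_2 = (2.5670, -2.0928, 3.3918, 0.0309).

u_3 = (2.5670, -2.0928, 3.3918, 0.0309)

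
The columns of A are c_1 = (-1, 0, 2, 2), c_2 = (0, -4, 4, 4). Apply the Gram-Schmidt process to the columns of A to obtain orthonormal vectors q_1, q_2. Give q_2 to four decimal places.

q_2 = (0.4020, -0.9045, 0.1005, 0.1005)

c_1 = (-1, 0, 2, 2); ‖c_1‖ = 3.0000, so q_1 = (-0.3333, 0.0000, 0.6667, 0.6667).
q_1·c_2 = (-0.3333)·0 + 0.0000·(-4) + 0.6667·4 + 0.6667·4 = 5.3333.
u_2 = c_2 − 5.3333·q_1 = (1.7778, -4.0000, 0.4444, 0.4444).
‖u_2‖ = 4.4222, so q_2 = (0.4020, -0.9045, 0.1005, 0.1005).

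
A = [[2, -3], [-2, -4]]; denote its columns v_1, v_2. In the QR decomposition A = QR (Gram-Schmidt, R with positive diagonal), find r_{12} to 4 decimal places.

e_1 = v_1/‖v_1‖ = (2, -2)/2.8284 = (0.7071, -0.7071).
r_{12} = e_1·v_2 = 0.7071.

r_{12} = 0.7071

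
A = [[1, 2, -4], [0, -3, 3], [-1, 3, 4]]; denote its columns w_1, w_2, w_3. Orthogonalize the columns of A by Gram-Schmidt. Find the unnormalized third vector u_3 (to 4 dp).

u_3 = (1.0465, 1.7442, 1.0465)

w_1 = (1, 0, -1); ‖w_1‖ = 1.4142, so q_1 = (0.7071, 0.0000, -0.7071).
q_1·w_2 = 0.7071·2 + 0.0000·(-3) + (-0.7071)·3 = -0.7071.
u_2 = w_2 + 0.7071·q_1 = (2.5000, -3.0000, 2.5000).
‖u_2‖ = 4.6368, so q_2 = (0.5392, -0.6470, 0.5392).
q_1·w_3 = 0.7071·(-4) + 0.0000·3 + (-0.7071)·4 = -5.6569; q_2·w_3 = 0.5392·(-4) + (-0.6470)·3 + 0.5392·4 = -1.9410.
u_3 = w_3 + 5.6569·q_1 + 1.9410·q_2 = (1.0465, 1.7442, 1.0465).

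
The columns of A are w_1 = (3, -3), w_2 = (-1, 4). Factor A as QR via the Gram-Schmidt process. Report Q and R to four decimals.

w_1 = (3, -3); ‖w_1‖ = 4.2426, so e_1 = (0.7071, -0.7071).
e_1·w_2 = 0.7071·(-1) + (-0.7071)·4 = -3.5355.
u_2 = w_2 + 3.5355·e_1 = (1.5000, 1.5000).
‖u_2‖ = 2.1213, so e_2 = (0.7071, 0.7071).

Q = [[0.7071, 0.7071], [-0.7071, 0.7071]], R = [[4.2426, -3.5355], [0.0000, 2.1213]]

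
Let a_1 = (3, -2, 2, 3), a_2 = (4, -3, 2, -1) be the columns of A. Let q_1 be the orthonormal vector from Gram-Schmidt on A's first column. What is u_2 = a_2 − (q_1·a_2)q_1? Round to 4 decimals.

u_2 = (1.8077, -1.5385, 0.5385, -3.1923)

q_1 = a_1/‖a_1‖ = (3, -2, 2, 3)/5.0990 = (0.5883, -0.3922, 0.3922, 0.5883).
r_{12} = q_1·a_2 = 3.7262.
u_2 = a_2 − 3.7262·q_1 = (1.8077, -1.5385, 0.5385, -3.1923).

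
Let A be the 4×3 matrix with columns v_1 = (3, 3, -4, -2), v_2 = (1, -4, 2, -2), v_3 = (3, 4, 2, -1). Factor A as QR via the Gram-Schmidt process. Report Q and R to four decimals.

Q = [[0.4867, 0.4470, 0.4090], [0.4867, -0.6559, 0.5206], [-0.6489, 0.1393, 0.7437], [-0.3244, -0.5921, -0.0930]], R = [[6.1644, -2.1089, 2.4333], [0.0000, 4.5335, -0.4121], [0.0000, 0.0000, 4.8897]]

e_1 = v_1/‖v_1‖ = (3, 3, -4, -2)/6.1644 = (0.4867, 0.4867, -0.6489, -0.3244).
r_{12} = e_1·v_2 = -2.1089.
u_2 = v_2 + 2.1089·e_1 = (2.0263, -2.9737, 0.6316, -2.6842).
‖u_2‖ = 4.5335, so e_2 = (0.4470, -0.6559, 0.1393, -0.5921).
r_{13} = e_1·v_3 = 2.4333; r_{23} = e_2·v_3 = -0.4121.
u_3 = v_3 − 2.4333·e_1 + 0.4121·e_2 = (2.0000, 2.5455, 3.6364, -0.4545).
‖u_3‖ = 4.8897, so e_3 = (0.4090, 0.5206, 0.7437, -0.0930).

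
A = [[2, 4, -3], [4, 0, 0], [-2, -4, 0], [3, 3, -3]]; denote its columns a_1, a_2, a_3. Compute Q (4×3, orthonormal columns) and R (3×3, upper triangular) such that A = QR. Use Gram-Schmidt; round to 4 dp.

a_1 = (2, 4, -2, 3); ‖a_1‖ = 5.7446, so e_1 = (0.3482, 0.6963, -0.3482, 0.5222).
e_1·a_2 = 0.3482·4 + 0.6963·0 + (-0.3482)·(-4) + 0.5222·3 = 4.3519.
u_2 = a_2 − 4.3519·e_1 = (2.4848, -3.0303, -2.4848, 0.7273).
‖u_2‖ = 4.6969, so e_2 = (0.5290, -0.6452, -0.5290, 0.1548).
e_1·a_3 = 0.3482·(-3) + 0.6963·0 + (-0.3482)·0 + 0.5222·(-3) = -2.6112; e_2·a_3 = 0.5290·(-3) + (-0.6452)·0 + (-0.5290)·0 + 0.1548·(-3) = -2.0517.
u_3 = a_3 + 2.6112·e_1 + 2.0517·e_2 = (-1.0055, 0.4945, -1.9945, -1.3187).
‖u_3‖ = 2.6406, so e_3 = (-0.3808, 0.1873, -0.7553, -0.4994).

Q = [[0.3482, 0.5290, -0.3808], [0.6963, -0.6452, 0.1873], [-0.3482, -0.5290, -0.7553], [0.5222, 0.1548, -0.4994]], R = [[5.7446, 4.3519, -2.6112], [0.0000, 4.6969, -2.0517], [0.0000, 0.0000, 2.6406]]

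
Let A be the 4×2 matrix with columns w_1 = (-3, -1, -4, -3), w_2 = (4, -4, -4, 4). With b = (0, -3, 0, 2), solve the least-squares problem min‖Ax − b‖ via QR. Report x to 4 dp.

w_1 = (-3, -1, -4, -3); ‖w_1‖ = 5.9161, so q_1 = (-0.5071, -0.1690, -0.6761, -0.5071).
q_1·w_2 = (-0.5071)·4 + (-0.1690)·(-4) + (-0.6761)·(-4) + (-0.5071)·4 = -0.6761.
u_2 = w_2 + 0.6761·q_1 = (3.6571, -4.1143, -4.4571, 3.6571).
‖u_2‖ = 7.9714, so q_2 = (0.4588, -0.5161, -0.5591, 0.4588).
Qᵀb = (-0.5071, 2.4660).
Back-substitute: x_2 = 2.4660/7.9714 = 0.3094.
x_1 = (-0.5071 + 0.6761·0.3094)/5.9161 = -0.0504.

x = (-0.0504, 0.3094)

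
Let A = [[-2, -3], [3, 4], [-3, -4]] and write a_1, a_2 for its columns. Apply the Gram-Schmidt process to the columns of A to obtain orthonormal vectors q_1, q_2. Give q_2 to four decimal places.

q_2 = (-0.9045, -0.3015, 0.3015)

q_1 = a_1/‖a_1‖ = (-2, 3, -3)/4.6904 = (-0.4264, 0.6396, -0.6396).
r_{12} = q_1·a_2 = 6.3960.
u_2 = a_2 − 6.3960·q_1 = (-0.2727, -0.0909, 0.0909).
‖u_2‖ = 0.3015, so q_2 = (-0.9045, -0.3015, 0.3015).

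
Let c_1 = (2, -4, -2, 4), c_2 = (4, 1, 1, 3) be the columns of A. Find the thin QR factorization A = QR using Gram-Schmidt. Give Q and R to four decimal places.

c_1 = (2, -4, -2, 4); ‖c_1‖ = 6.3246, so q_1 = (0.3162, -0.6325, -0.3162, 0.6325).
q_1·c_2 = 0.3162·4 + (-0.6325)·1 + (-0.3162)·1 + 0.6325·3 = 2.2136.
u_2 = c_2 − 2.2136·q_1 = (3.3000, 2.4000, 1.7000, 1.6000).
‖u_2‖ = 4.7011, so q_2 = (0.7020, 0.5105, 0.3616, 0.3403).

Q = [[0.3162, 0.7020], [-0.6325, 0.5105], [-0.3162, 0.3616], [0.6325, 0.3403]], R = [[6.3246, 2.2136], [0.0000, 4.7011]]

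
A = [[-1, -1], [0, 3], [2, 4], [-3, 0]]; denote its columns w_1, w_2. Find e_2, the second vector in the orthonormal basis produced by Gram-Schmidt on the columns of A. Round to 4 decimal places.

e_2 = (-0.0794, 0.6673, 0.6037, 0.4289)

w_1 = (-1, 0, 2, -3); ‖w_1‖ = 3.7417, so e_1 = (-0.2673, 0.0000, 0.5345, -0.8018).
e_1·w_2 = (-0.2673)·(-1) + 0.0000·3 + 0.5345·4 + (-0.8018)·0 = 2.4054.
u_2 = w_2 − 2.4054·e_1 = (-0.3571, 3.0000, 2.7143, 1.9286).
‖u_2‖ = 4.4960, so e_2 = (-0.0794, 0.6673, 0.6037, 0.4289).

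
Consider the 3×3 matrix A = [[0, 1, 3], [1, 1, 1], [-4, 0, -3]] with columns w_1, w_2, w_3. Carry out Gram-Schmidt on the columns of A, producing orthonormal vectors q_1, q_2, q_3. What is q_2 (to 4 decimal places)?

q_2 = (0.7177, 0.6755, 0.1689)

q_1 = w_1/‖w_1‖ = (0, 1, -4)/4.1231 = (0.0000, 0.2425, -0.9701).
r_{12} = q_1·w_2 = 0.2425.
u_2 = w_2 − 0.2425·q_1 = (1.0000, 0.9412, 0.2353).
‖u_2‖ = 1.3933, so q_2 = (0.7177, 0.6755, 0.1689).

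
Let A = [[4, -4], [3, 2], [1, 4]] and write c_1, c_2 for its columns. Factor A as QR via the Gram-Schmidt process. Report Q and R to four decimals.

c_1 = (4, 3, 1); ‖c_1‖ = 5.0990, so q_1 = (0.7845, 0.5883, 0.1961).
q_1·c_2 = 0.7845·(-4) + 0.5883·2 + 0.1961·4 = -1.1767.
u_2 = c_2 + 1.1767·q_1 = (-3.0769, 2.6923, 4.2308).
‖u_2‖ = 5.8835, so q_2 = (-0.5230, 0.4576, 0.7191).

Q = [[0.7845, -0.5230], [0.5883, 0.4576], [0.1961, 0.7191]], R = [[5.0990, -1.1767], [0.0000, 5.8835]]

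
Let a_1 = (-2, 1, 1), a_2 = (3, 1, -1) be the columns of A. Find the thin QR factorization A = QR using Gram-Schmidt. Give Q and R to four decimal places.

e_1 = a_1/‖a_1‖ = (-2, 1, 1)/2.4495 = (-0.8165, 0.4082, 0.4082).
r_{12} = e_1·a_2 = -2.4495.
u_2 = a_2 + 2.4495·e_1 = (1.0000, 2.0000, 0.0000).
‖u_2‖ = 2.2361, so e_2 = (0.4472, 0.8944, 0.0000).

Q = [[-0.8165, 0.4472], [0.4082, 0.8944], [0.4082, 0.0000]], R = [[2.4495, -2.4495], [0.0000, 2.2361]]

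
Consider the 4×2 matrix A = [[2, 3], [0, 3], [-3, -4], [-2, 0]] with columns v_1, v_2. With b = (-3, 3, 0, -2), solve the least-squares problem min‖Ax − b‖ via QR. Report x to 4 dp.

v_1 = (2, 0, -3, -2); ‖v_1‖ = 4.1231, so e_1 = (0.4851, 0.0000, -0.7276, -0.4851).
e_1·v_2 = 0.4851·3 + 0.0000·3 + (-0.7276)·(-4) + (-0.4851)·0 = 4.3656.
u_2 = v_2 − 4.3656·e_1 = (0.8824, 3.0000, -0.8235, 2.1176).
‖u_2‖ = 3.8654, so e_2 = (0.2283, 0.7761, -0.2131, 0.5478).
Qᵀb = (-0.4851, 0.5478).
Back-substitute: x_2 = 0.5478/3.8654 = 0.1417.
x_1 = (-0.4851 − 4.3656·0.1417)/4.1231 = -0.2677.

x = (-0.2677, 0.1417)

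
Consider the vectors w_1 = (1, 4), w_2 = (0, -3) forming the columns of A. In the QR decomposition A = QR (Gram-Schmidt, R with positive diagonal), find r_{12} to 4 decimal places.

r_{12} = -2.9104

w_1 = (1, 4); ‖w_1‖ = 4.1231, so q_1 = (0.2425, 0.9701).
r_{12} = q_1·w_2 = -2.9104.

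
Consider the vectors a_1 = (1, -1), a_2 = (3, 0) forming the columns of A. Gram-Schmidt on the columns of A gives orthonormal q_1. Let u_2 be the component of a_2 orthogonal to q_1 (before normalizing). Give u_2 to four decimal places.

u_2 = (1.5000, 1.5000)

a_1 = (1, -1); ‖a_1‖ = 1.4142, so q_1 = (0.7071, -0.7071).
q_1·a_2 = 0.7071·3 + (-0.7071)·0 = 2.1213.
u_2 = a_2 − 2.1213·q_1 = (1.5000, 1.5000).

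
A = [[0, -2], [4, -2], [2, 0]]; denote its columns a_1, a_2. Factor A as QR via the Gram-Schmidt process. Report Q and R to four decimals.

a_1 = (0, 4, 2); ‖a_1‖ = 4.4721, so e_1 = (0.0000, 0.8944, 0.4472).
e_1·a_2 = 0.0000·(-2) + 0.8944·(-2) + 0.4472·0 = -1.7889.
u_2 = a_2 + 1.7889·e_1 = (-2.0000, -0.4000, 0.8000).
‖u_2‖ = 2.1909, so e_2 = (-0.9129, -0.1826, 0.3651).

Q = [[0.0000, -0.9129], [0.8944, -0.1826], [0.4472, 0.3651]], R = [[4.4721, -1.7889], [0.0000, 2.1909]]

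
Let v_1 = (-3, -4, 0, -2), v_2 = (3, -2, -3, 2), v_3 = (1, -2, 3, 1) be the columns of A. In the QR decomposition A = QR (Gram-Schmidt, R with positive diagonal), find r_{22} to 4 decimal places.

r_{22} = 5.0138

v_1 = (-3, -4, 0, -2); ‖v_1‖ = 5.3852, so q_1 = (-0.5571, -0.7428, 0.0000, -0.3714).
q_1·v_2 = (-0.5571)·3 + (-0.7428)·(-2) + 0.0000·(-3) + (-0.3714)·2 = -0.9285.
u_2 = v_2 + 0.9285·q_1 = (2.4828, -2.6897, -3.0000, 1.6552).
r_{22} = ‖u_2‖ = 5.0138.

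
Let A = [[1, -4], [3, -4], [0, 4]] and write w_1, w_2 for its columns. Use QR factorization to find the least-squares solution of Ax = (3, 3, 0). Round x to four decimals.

x = (0.8571, -0.2143)

e_1 = w_1/‖w_1‖ = (1, 3, 0)/3.1623 = (0.3162, 0.9487, 0.0000).
r_{12} = e_1·w_2 = -5.0596.
u_2 = w_2 + 5.0596·e_1 = (-2.4000, 0.8000, 4.0000).
‖u_2‖ = 4.7329, so e_2 = (-0.5071, 0.1690, 0.8452).
Qᵀb = (3.7947, -1.0142).
Back-substitute: x_2 = -1.0142/4.7329 = -0.2143.
x_1 = (3.7947 + 5.0596·(-0.2143))/3.1623 = 0.8571.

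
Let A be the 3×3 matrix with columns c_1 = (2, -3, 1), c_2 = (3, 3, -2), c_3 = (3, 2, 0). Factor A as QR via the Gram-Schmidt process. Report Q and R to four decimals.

q_1 = c_1/‖c_1‖ = (2, -3, 1)/3.7417 = (0.5345, -0.8018, 0.2673).
r_{12} = q_1·c_2 = -1.3363.
u_2 = c_2 + 1.3363·q_1 = (3.7143, 1.9286, -1.6429).
‖u_2‖ = 4.4960, so q_2 = (0.8261, 0.4289, -0.3654).
r_{13} = q_1·c_3 = 0.0000; r_{23} = q_2·c_3 = 3.3363.
u_3 = c_3 + 0.0000·q_1 − 3.3363·q_2 = (0.2438, 0.5689, 1.2191).
‖u_3‖ = 1.3672, so q_3 = (0.1783, 0.4161, 0.8917).

Q = [[0.5345, 0.8261, 0.1783], [-0.8018, 0.4289, 0.4161], [0.2673, -0.3654, 0.8917]], R = [[3.7417, -1.3363, 0.0000], [0.0000, 4.4960, 3.3363], [0.0000, 0.0000, 1.3672]]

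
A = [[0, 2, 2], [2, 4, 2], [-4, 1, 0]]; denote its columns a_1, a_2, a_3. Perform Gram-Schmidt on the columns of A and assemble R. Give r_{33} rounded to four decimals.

r_{33} = 0.9950

a_1 = (0, 2, -4); ‖a_1‖ = 4.4721, so e_1 = (0.0000, 0.4472, -0.8944).
e_1·a_2 = 0.0000·2 + 0.4472·4 + (-0.8944)·1 = 0.8944.
u_2 = a_2 − 0.8944·e_1 = (2.0000, 3.6000, 1.8000).
‖u_2‖ = 4.4944, so e_2 = (0.4450, 0.8010, 0.4005).
e_1·a_3 = 0.0000·2 + 0.4472·2 + (-0.8944)·0 = 0.8944; e_2·a_3 = 0.4450·2 + 0.8010·2 + 0.4005·0 = 2.4920.
u_3 = a_3 − 0.8944·e_1 − 2.4920·e_2 = (0.8911, -0.3960, -0.1980).
r_{33} = ‖u_3‖ = 0.9950.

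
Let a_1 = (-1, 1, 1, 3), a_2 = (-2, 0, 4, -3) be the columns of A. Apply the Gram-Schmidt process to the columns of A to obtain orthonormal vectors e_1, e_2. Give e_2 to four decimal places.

a_1 = (-1, 1, 1, 3); ‖a_1‖ = 3.4641, so e_1 = (-0.2887, 0.2887, 0.2887, 0.8660).
e_1·a_2 = (-0.2887)·(-2) + 0.2887·0 + 0.2887·4 + 0.8660·(-3) = -0.8660.
u_2 = a_2 + 0.8660·e_1 = (-2.2500, 0.2500, 4.2500, -2.2500).
‖u_2‖ = 5.3151, so e_2 = (-0.4233, 0.0470, 0.7996, -0.4233).

e_2 = (-0.4233, 0.0470, 0.7996, -0.4233)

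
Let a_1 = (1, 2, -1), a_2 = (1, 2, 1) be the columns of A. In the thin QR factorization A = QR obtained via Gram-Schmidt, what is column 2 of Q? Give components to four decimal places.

e_2 = (0.1826, 0.3651, 0.9129)

a_1 = (1, 2, -1); ‖a_1‖ = 2.4495, so e_1 = (0.4082, 0.8165, -0.4082).
e_1·a_2 = 0.4082·1 + 0.8165·2 + (-0.4082)·1 = 1.6330.
u_2 = a_2 − 1.6330·e_1 = (0.3333, 0.6667, 1.6667).
‖u_2‖ = 1.8257, so e_2 = (0.1826, 0.3651, 0.9129).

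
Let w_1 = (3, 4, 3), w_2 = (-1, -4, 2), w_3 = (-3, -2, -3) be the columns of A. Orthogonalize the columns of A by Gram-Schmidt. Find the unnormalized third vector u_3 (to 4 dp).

u_3 = (-0.6606, 0.2972, 0.2642)

e_1 = w_1/‖w_1‖ = (3, 4, 3)/5.8310 = (0.5145, 0.6860, 0.5145).
r_{12} = e_1·w_2 = -2.2295.
u_2 = w_2 + 2.2295·e_1 = (0.1471, -2.4706, 3.1471).
‖u_2‖ = 4.0037, so e_2 = (0.0367, -0.6171, 0.7860).
r_{13} = e_1·w_3 = -4.4590; r_{23} = e_2·w_3 = -1.2342.
u_3 = w_3 + 4.4590·e_1 + 1.2342·e_2 = (-0.6606, 0.2972, 0.2642).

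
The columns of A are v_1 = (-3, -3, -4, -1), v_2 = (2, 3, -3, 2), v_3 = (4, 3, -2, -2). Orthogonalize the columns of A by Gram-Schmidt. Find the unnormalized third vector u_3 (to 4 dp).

v_1 = (-3, -3, -4, -1); ‖v_1‖ = 5.9161, so q_1 = (-0.5071, -0.5071, -0.6761, -0.1690).
q_1·v_2 = (-0.5071)·2 + (-0.5071)·3 + (-0.6761)·(-3) + (-0.1690)·2 = -0.8452.
u_2 = v_2 + 0.8452·q_1 = (1.5714, 2.5714, -3.5714, 1.8571).
‖u_2‖ = 5.0285, so q_2 = (0.3125, 0.5114, -0.7102, 0.3693).
q_1·v_3 = (-0.5071)·4 + (-0.5071)·3 + (-0.6761)·(-2) + (-0.1690)·(-2) = -1.8593; q_2·v_3 = 0.3125·4 + 0.5114·3 + (-0.7102)·(-2) + 0.3693·(-2) = 3.4660.
u_3 = v_3 + 1.8593·q_1 − 3.4660·q_2 = (1.9740, 0.2847, -0.7955, -3.5944).

u_3 = (1.9740, 0.2847, -0.7955, -3.5944)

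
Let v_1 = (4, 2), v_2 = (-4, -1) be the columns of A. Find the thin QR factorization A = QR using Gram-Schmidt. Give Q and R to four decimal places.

v_1 = (4, 2); ‖v_1‖ = 4.4721, so q_1 = (0.8944, 0.4472).
q_1·v_2 = 0.8944·(-4) + 0.4472·(-1) = -4.0249.
u_2 = v_2 + 4.0249·q_1 = (-0.4000, 0.8000).
‖u_2‖ = 0.8944, so q_2 = (-0.4472, 0.8944).

Q = [[0.8944, -0.4472], [0.4472, 0.8944]], R = [[4.4721, -4.0249], [0.0000, 0.8944]]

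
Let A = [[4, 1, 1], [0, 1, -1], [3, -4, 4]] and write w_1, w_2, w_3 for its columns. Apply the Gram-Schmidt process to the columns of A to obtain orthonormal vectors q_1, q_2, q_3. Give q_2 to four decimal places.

w_1 = (4, 0, 3); ‖w_1‖ = 5.0000, so q_1 = (0.8000, 0.0000, 0.6000).
q_1·w_2 = 0.8000·1 + 0.0000·1 + 0.6000·(-4) = -1.6000.
u_2 = w_2 + 1.6000·q_1 = (2.2800, 1.0000, -3.0400).
‖u_2‖ = 3.9294, so q_2 = (0.5802, 0.2545, -0.7737).

q_2 = (0.5802, 0.2545, -0.7737)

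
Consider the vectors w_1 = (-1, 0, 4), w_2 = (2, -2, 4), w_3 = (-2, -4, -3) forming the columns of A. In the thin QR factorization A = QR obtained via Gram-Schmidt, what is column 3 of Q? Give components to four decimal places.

e_3 = (-0.5494, -0.8242, -0.1374)

w_1 = (-1, 0, 4); ‖w_1‖ = 4.1231, so e_1 = (-0.2425, 0.0000, 0.9701).
e_1·w_2 = (-0.2425)·2 + 0.0000·(-2) + 0.9701·4 = 3.3955.
u_2 = w_2 − 3.3955·e_1 = (2.8235, -2.0000, 0.7059).
‖u_2‖ = 3.5314, so e_2 = (0.7996, -0.5664, 0.1999).
e_1·w_3 = (-0.2425)·(-2) + 0.0000·(-4) + 0.9701·(-3) = -2.4254; e_2·w_3 = 0.7996·(-2) + (-0.5664)·(-4) + 0.1999·(-3) = 0.0666.
u_3 = w_3 + 2.4254·e_1 − 0.0666·e_2 = (-2.6415, -3.9623, -0.6604).
‖u_3‖ = 4.8076, so e_3 = (-0.5494, -0.8242, -0.1374).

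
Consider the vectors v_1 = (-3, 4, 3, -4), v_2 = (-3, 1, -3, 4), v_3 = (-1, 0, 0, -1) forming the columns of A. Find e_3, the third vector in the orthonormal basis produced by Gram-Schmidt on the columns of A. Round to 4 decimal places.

e_1 = v_1/‖v_1‖ = (-3, 4, 3, -4)/7.0711 = (-0.4243, 0.5657, 0.4243, -0.5657).
r_{12} = e_1·v_2 = -1.6971.
u_2 = v_2 + 1.6971·e_1 = (-3.7200, 1.9600, -2.2800, 3.0400).
‖u_2‖ = 5.6675, so e_2 = (-0.6564, 0.3458, -0.4023, 0.5364).
r_{13} = e_1·v_3 = 0.9899; r_{23} = e_2·v_3 = 0.1200.
u_3 = v_3 − 0.9899·e_1 − 0.1200·e_2 = (-0.5012, -0.6015, -0.3717, -0.5044).
‖u_3‖ = 1.0028, so e_3 = (-0.4998, -0.5998, -0.3707, -0.5030).

e_3 = (-0.4998, -0.5998, -0.3707, -0.5030)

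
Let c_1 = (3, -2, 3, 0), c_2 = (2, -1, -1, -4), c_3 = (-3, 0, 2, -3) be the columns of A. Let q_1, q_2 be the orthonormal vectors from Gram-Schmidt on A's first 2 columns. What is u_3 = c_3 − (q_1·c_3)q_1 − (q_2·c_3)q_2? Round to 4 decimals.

u_3 = (-2.8867, -0.1503, 2.7865, -2.1024)

c_1 = (3, -2, 3, 0); ‖c_1‖ = 4.6904, so q_1 = (0.6396, -0.4264, 0.6396, 0.0000).
q_1·c_2 = 0.6396·2 + (-0.4264)·(-1) + 0.6396·(-1) + 0.0000·(-4) = 1.0660.
u_2 = c_2 − 1.0660·q_1 = (1.3182, -0.5455, -1.6818, -4.0000).
‖u_2‖ = 4.5677, so q_2 = (0.2886, -0.1194, -0.3682, -0.8757).
q_1·c_3 = 0.6396·(-3) + (-0.4264)·0 + 0.6396·2 + 0.0000·(-3) = -0.6396; q_2·c_3 = 0.2886·(-3) + (-0.1194)·0 + (-0.3682)·2 + (-0.8757)·(-3) = 1.0250.
u_3 = c_3 + 0.6396·q_1 − 1.0250·q_2 = (-2.8867, -0.1503, 2.7865, -2.1024).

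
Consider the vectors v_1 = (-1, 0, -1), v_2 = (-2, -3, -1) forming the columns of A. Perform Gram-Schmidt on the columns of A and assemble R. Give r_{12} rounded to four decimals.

v_1 = (-1, 0, -1); ‖v_1‖ = 1.4142, so e_1 = (-0.7071, 0.0000, -0.7071).
r_{12} = e_1·v_2 = 2.1213.

r_{12} = 2.1213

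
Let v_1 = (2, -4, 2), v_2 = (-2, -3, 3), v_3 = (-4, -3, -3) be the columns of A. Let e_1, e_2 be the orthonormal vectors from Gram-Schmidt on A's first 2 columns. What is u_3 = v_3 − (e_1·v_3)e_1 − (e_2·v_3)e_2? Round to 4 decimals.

e_1 = v_1/‖v_1‖ = (2, -4, 2)/4.8990 = (0.4082, -0.8165, 0.4082).
r_{12} = e_1·v_2 = 2.8577.
u_2 = v_2 − 2.8577·e_1 = (-3.1667, -0.6667, 1.8333).
‖u_2‖ = 3.7193, so e_2 = (-0.8514, -0.1792, 0.4929).
r_{13} = e_1·v_3 = -0.4082; r_{23} = e_2·v_3 = 2.4646.
u_3 = v_3 + 0.4082·e_1 − 2.4646·e_2 = (-1.7349, -2.8916, -4.0482).

u_3 = (-1.7349, -2.8916, -4.0482)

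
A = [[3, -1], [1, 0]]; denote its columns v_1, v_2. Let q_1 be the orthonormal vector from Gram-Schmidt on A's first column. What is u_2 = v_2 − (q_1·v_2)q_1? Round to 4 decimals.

u_2 = (-0.1000, 0.3000)

q_1 = v_1/‖v_1‖ = (3, 1)/3.1623 = (0.9487, 0.3162).
r_{12} = q_1·v_2 = -0.9487.
u_2 = v_2 + 0.9487·q_1 = (-0.1000, 0.3000).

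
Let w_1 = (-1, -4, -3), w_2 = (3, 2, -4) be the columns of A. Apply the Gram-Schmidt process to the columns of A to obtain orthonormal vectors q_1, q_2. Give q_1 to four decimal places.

q_1 = (-0.1961, -0.7845, -0.5883)

w_1 = (-1, -4, -3); ‖w_1‖ = 5.0990, so q_1 = (-0.1961, -0.7845, -0.5883).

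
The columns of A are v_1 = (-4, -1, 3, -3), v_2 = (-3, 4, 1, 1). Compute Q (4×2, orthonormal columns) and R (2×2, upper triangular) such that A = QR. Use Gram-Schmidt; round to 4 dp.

v_1 = (-4, -1, 3, -3); ‖v_1‖ = 5.9161, so q_1 = (-0.6761, -0.1690, 0.5071, -0.5071).
q_1·v_2 = (-0.6761)·(-3) + (-0.1690)·4 + 0.5071·1 + (-0.5071)·1 = 1.3522.
u_2 = v_2 − 1.3522·q_1 = (-2.0857, 4.2286, 0.3143, 1.6857).
‖u_2‖ = 5.0171, so q_2 = (-0.4157, 0.8428, 0.0626, 0.3360).

Q = [[-0.6761, -0.4157], [-0.1690, 0.8428], [0.5071, 0.0626], [-0.5071, 0.3360]], R = [[5.9161, 1.3522], [0.0000, 5.0171]]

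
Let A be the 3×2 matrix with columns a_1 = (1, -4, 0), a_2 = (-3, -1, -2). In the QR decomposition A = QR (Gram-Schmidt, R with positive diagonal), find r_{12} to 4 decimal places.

r_{12} = 0.2425

a_1 = (1, -4, 0); ‖a_1‖ = 4.1231, so e_1 = (0.2425, -0.9701, 0.0000).
r_{12} = e_1·a_2 = 0.2425.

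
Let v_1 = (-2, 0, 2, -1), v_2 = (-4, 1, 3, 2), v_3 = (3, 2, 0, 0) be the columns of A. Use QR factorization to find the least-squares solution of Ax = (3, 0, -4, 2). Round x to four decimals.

x = (-1.9854, 0.0710, -0.1694)

q_1 = v_1/‖v_1‖ = (-2, 0, 2, -1)/3.0000 = (-0.6667, 0.0000, 0.6667, -0.3333).
r_{12} = q_1·v_2 = 4.0000.
u_2 = v_2 − 4.0000·q_1 = (-1.3333, 1.0000, 0.3333, 3.3333).
‖u_2‖ = 3.7417, so q_2 = (-0.3563, 0.2673, 0.0891, 0.8909).
r_{13} = q_1·v_3 = -2.0000; r_{23} = q_2·v_3 = -0.5345.
u_3 = v_3 + 2.0000·q_1 + 0.5345·q_2 = (1.4762, 2.1429, 1.3810, -0.1905).
‖u_3‖ = 2.9520, so q_3 = (0.5001, 0.7259, 0.4678, -0.0645).
Qᵀb = (-5.3333, 0.3563, -0.5001).
Back-substitute: x_3 = -0.5001/2.9520 = -0.1694.
x_2 = (0.3563 + 0.5345·(-0.1694))/3.7417 = 0.0710.
x_1 = (-5.3333 − 4.0000·0.0710 + 2.0000·(-0.1694))/3.0000 = -1.9854.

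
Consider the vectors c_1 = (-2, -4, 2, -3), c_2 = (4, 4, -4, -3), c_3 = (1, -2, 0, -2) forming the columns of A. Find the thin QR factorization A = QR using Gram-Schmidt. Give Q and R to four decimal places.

Q = [[-0.3482, 0.4071, 0.7524], [-0.6963, 0.1894, -0.6003], [0.3482, -0.4071, -0.0479], [-0.5222, -0.7954, 0.2668]], R = [[5.7446, -4.0038, 2.0889], [0.0000, 6.4008, 1.6191], [0.0000, 0.0000, 1.4194]]

e_1 = c_1/‖c_1‖ = (-2, -4, 2, -3)/5.7446 = (-0.3482, -0.6963, 0.3482, -0.5222).
r_{12} = e_1·c_2 = -4.0038.
u_2 = c_2 + 4.0038·e_1 = (2.6061, 1.2121, -2.6061, -5.0909).
‖u_2‖ = 6.4008, so e_2 = (0.4071, 0.1894, -0.4071, -0.7954).
r_{13} = e_1·c_3 = 2.0889; r_{23} = e_2·c_3 = 1.6191.
u_3 = c_3 − 2.0889·e_1 − 1.6191·e_2 = (1.0680, -0.8521, -0.0680, 0.3787).
‖u_3‖ = 1.4194, so e_3 = (0.7524, -0.6003, -0.0479, 0.2668).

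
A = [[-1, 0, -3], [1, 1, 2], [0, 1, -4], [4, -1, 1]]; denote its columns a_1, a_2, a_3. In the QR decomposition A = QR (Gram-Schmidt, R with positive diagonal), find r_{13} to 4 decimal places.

r_{13} = 2.1213

a_1 = (-1, 1, 0, 4); ‖a_1‖ = 4.2426, so q_1 = (-0.2357, 0.2357, 0.0000, 0.9428).
r_{13} = q_1·a_3 = 2.1213.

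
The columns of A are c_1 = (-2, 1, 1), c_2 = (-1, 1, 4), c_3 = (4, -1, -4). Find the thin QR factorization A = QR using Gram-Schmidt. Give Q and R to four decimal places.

e_1 = c_1/‖c_1‖ = (-2, 1, 1)/2.4495 = (-0.8165, 0.4082, 0.4082).
r_{12} = e_1·c_2 = 2.8577.
u_2 = c_2 − 2.8577·e_1 = (1.3333, -0.1667, 2.8333).
‖u_2‖ = 3.1358, so e_2 = (0.4252, -0.0531, 0.9035).
r_{13} = e_1·c_3 = -5.3072; r_{23} = e_2·c_3 = -1.8602.
u_3 = c_3 + 5.3072·e_1 + 1.8602·e_2 = (0.4576, 1.0678, -0.1525).
‖u_3‖ = 1.1717, so e_3 = (0.3906, 0.9113, -0.1302).

Q = [[-0.8165, 0.4252, 0.3906], [0.4082, -0.0531, 0.9113], [0.4082, 0.9035, -0.1302]], R = [[2.4495, 2.8577, -5.3072], [0.0000, 3.1358, -1.8602], [0.0000, 0.0000, 1.1717]]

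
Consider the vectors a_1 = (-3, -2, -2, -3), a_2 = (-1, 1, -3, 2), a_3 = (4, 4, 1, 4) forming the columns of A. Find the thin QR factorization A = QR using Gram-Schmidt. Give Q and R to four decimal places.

Q = [[-0.5883, -0.2287, 0.3282], [-0.3922, 0.2784, 0.6789], [-0.3922, -0.7557, -0.2794], [-0.5883, 0.5469, -0.5945]], R = [[5.0990, 0.1961, -6.6679], [0.0000, 3.8680, 1.6307], [0.0000, 0.0000, 1.3708]]

q_1 = a_1/‖a_1‖ = (-3, -2, -2, -3)/5.0990 = (-0.5883, -0.3922, -0.3922, -0.5883).
r_{12} = q_1·a_2 = 0.1961.
u_2 = a_2 − 0.1961·q_1 = (-0.8846, 1.0769, -2.9231, 2.1154).
‖u_2‖ = 3.8680, so q_2 = (-0.2287, 0.2784, -0.7557, 0.5469).
r_{13} = q_1·a_3 = -6.6679; r_{23} = q_2·a_3 = 1.6307.
u_3 = a_3 + 6.6679·q_1 − 1.6307·q_2 = (0.4499, 0.9306, -0.3830, -0.8149).
‖u_3‖ = 1.3708, so q_3 = (0.3282, 0.6789, -0.2794, -0.5945).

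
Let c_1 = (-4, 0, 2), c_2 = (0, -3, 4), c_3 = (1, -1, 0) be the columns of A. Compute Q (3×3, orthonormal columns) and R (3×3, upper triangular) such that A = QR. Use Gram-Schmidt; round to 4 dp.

q_1 = c_1/‖c_1‖ = (-4, 0, 2)/4.4721 = (-0.8944, 0.0000, 0.4472).
r_{12} = q_1·c_2 = 1.7889.
u_2 = c_2 − 1.7889·q_1 = (1.6000, -3.0000, 3.2000).
‖u_2‖ = 4.6690, so q_2 = (0.3427, -0.6425, 0.6854).
r_{13} = q_1·c_3 = -0.8944; r_{23} = q_2·c_3 = 0.9852.
u_3 = c_3 + 0.8944·q_1 − 0.9852·q_2 = (-0.1376, -0.3670, -0.2752).
‖u_3‖ = 0.4789, so q_3 = (-0.2873, -0.7663, -0.5747).

Q = [[-0.8944, 0.3427, -0.2873], [0.0000, -0.6425, -0.7663], [0.4472, 0.6854, -0.5747]], R = [[4.4721, 1.7889, -0.8944], [0.0000, 4.6690, 0.9852], [0.0000, 0.0000, 0.4789]]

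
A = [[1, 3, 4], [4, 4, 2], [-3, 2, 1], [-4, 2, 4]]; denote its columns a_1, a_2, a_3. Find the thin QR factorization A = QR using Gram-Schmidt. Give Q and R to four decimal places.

Q = [[0.1543, 0.5061, 0.5593], [0.6172, 0.6190, -0.2693], [-0.4629, 0.4141, -0.6838], [-0.6172, 0.4350, 0.3834]], R = [[6.4807, 0.7715, -1.0801], [0.0000, 5.6925, 5.4165], [0.0000, 0.0000, 2.5486]]

a_1 = (1, 4, -3, -4); ‖a_1‖ = 6.4807, so q_1 = (0.1543, 0.6172, -0.4629, -0.6172).
q_1·a_2 = 0.1543·3 + 0.6172·4 + (-0.4629)·2 + (-0.6172)·2 = 0.7715.
u_2 = a_2 − 0.7715·q_1 = (2.8810, 3.5238, 2.3571, 2.4762).
‖u_2‖ = 5.6925, so q_2 = (0.5061, 0.6190, 0.4141, 0.4350).
q_1·a_3 = 0.1543·4 + 0.6172·2 + (-0.4629)·1 + (-0.6172)·4 = -1.0801; q_2·a_3 = 0.5061·4 + 0.6190·2 + 0.4141·1 + 0.4350·4 = 5.4165.
u_3 = a_3 + 1.0801·q_1 − 5.4165·q_2 = (1.4254, -0.6863, -1.7428, 0.9772).
‖u_3‖ = 2.5486, so q_3 = (0.5593, -0.2693, -0.6838, 0.3834).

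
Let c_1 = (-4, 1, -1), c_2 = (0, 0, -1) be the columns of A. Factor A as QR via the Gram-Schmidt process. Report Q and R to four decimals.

q_1 = c_1/‖c_1‖ = (-4, 1, -1)/4.2426 = (-0.9428, 0.2357, -0.2357).
r_{12} = q_1·c_2 = 0.2357.
u_2 = c_2 − 0.2357·q_1 = (0.2222, -0.0556, -0.9444).
‖u_2‖ = 0.9718, so q_2 = (0.2287, -0.0572, -0.9718).

Q = [[-0.9428, 0.2287], [0.2357, -0.0572], [-0.2357, -0.9718]], R = [[4.2426, 0.2357], [0.0000, 0.9718]]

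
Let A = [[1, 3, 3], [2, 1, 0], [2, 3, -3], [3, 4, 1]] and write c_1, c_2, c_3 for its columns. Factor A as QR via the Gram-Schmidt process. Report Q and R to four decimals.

c_1 = (1, 2, 2, 3); ‖c_1‖ = 4.2426, so q_1 = (0.2357, 0.4714, 0.4714, 0.7071).
q_1·c_2 = 0.2357·3 + 0.4714·1 + 0.4714·3 + 0.7071·4 = 5.4212.
u_2 = c_2 − 5.4212·q_1 = (1.7222, -1.5556, 0.4444, 0.1667).
‖u_2‖ = 2.3688, so q_2 = (0.7271, -0.6567, 0.1876, 0.0704).
q_1·c_3 = 0.2357·3 + 0.4714·0 + 0.4714·(-3) + 0.7071·1 = 0.0000; q_2·c_3 = 0.7271·3 + (-0.6567)·0 + 0.1876·(-3) + 0.0704·1 = 1.6886.
u_3 = c_3 + 0.0000·q_1 − 1.6886·q_2 = (1.7723, 1.1089, -3.3168, 0.8812).
‖u_3‖ = 4.0185, so q_3 = (0.4410, 0.2759, -0.8254, 0.2193).

Q = [[0.2357, 0.7271, 0.4410], [0.4714, -0.6567, 0.2759], [0.4714, 0.1876, -0.8254], [0.7071, 0.0704, 0.2193]], R = [[4.2426, 5.4212, 0.0000], [0.0000, 2.3688, 1.6886], [0.0000, 0.0000, 4.0185]]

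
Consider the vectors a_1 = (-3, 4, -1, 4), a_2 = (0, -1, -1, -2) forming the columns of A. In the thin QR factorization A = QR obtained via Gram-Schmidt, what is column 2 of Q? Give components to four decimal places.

q_2 = (-0.4449, 0.0270, -0.7145, -0.5393)

q_1 = a_1/‖a_1‖ = (-3, 4, -1, 4)/6.4807 = (-0.4629, 0.6172, -0.1543, 0.6172).
r_{12} = q_1·a_2 = -1.6973.
u_2 = a_2 + 1.6973·q_1 = (-0.7857, 0.0476, -1.2619, -0.9524).
‖u_2‖ = 1.7661, so q_2 = (-0.4449, 0.0270, -0.7145, -0.5393).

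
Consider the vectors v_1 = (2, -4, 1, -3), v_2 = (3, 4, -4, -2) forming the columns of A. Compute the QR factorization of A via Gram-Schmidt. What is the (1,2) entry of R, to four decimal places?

v_1 = (2, -4, 1, -3); ‖v_1‖ = 5.4772, so q_1 = (0.3651, -0.7303, 0.1826, -0.5477).
r_{12} = q_1·v_2 = -1.4606.

r_{12} = -1.4606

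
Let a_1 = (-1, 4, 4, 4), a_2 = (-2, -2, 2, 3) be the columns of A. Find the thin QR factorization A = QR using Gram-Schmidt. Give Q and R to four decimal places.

a_1 = (-1, 4, 4, 4); ‖a_1‖ = 7.0000, so q_1 = (-0.1429, 0.5714, 0.5714, 0.5714).
q_1·a_2 = (-0.1429)·(-2) + 0.5714·(-2) + 0.5714·2 + 0.5714·3 = 2.0000.
u_2 = a_2 − 2.0000·q_1 = (-1.7143, -3.1429, 0.8571, 1.8571).
‖u_2‖ = 4.1231, so q_2 = (-0.4158, -0.7623, 0.2079, 0.4504).

Q = [[-0.1429, -0.4158], [0.5714, -0.7623], [0.5714, 0.2079], [0.5714, 0.4504]], R = [[7.0000, 2.0000], [0.0000, 4.1231]]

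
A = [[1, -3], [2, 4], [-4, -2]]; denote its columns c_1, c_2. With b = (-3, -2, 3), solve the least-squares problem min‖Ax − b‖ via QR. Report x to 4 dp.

q_1 = c_1/‖c_1‖ = (1, 2, -4)/4.5826 = (0.2182, 0.4364, -0.8729).
r_{12} = q_1·c_2 = 2.8368.
u_2 = c_2 − 2.8368·q_1 = (-3.6190, 2.7619, 0.4762).
‖u_2‖ = 4.5774, so q_2 = (-0.7906, 0.6034, 0.1040).
Qᵀb = (-4.1461, 1.4772).
Back-substitute: x_2 = 1.4772/4.5774 = 0.3227.
x_1 = (-4.1461 − 2.8368·0.3227)/4.5826 = -1.1045.

x = (-1.1045, 0.3227)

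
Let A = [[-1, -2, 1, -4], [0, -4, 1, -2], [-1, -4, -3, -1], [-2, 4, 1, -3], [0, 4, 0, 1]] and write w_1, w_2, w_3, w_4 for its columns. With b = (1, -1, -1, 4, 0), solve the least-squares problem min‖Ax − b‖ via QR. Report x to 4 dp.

w_1 = (-1, 0, -1, -2, 0); ‖w_1‖ = 2.4495, so e_1 = (-0.4082, 0.0000, -0.4082, -0.8165, 0.0000).
e_1·w_2 = (-0.4082)·(-2) + 0.0000·(-4) + (-0.4082)·(-4) + (-0.8165)·4 + 0.0000·4 = -0.8165.
u_2 = w_2 + 0.8165·e_1 = (-2.3333, -4.0000, -4.3333, 3.3333, 4.0000).
‖u_2‖ = 8.2057, so e_2 = (-0.2844, -0.4875, -0.5281, 0.4062, 0.4875).
e_1·w_3 = (-0.4082)·1 + 0.0000·1 + (-0.4082)·(-3) + (-0.8165)·1 + 0.0000·0 = 0.0000; e_2·w_3 = (-0.2844)·1 + (-0.4875)·1 + (-0.5281)·(-3) + 0.4062·1 + 0.4875·0 = 1.2187.
u_3 = w_3 + 0.0000·e_1 − 1.2187·e_2 = (1.3465, 1.5941, -2.3564, 0.5050, -0.5941).
‖u_3‖ = 3.2427, so e_3 = (0.4153, 0.4916, -0.7267, 0.1557, -0.1832).
e_1·w_4 = (-0.4082)·(-4) + 0.0000·(-2) + (-0.4082)·(-1) + (-0.8165)·(-3) + 0.0000·1 = 4.4907; e_2·w_4 = (-0.2844)·(-4) + (-0.4875)·(-2) + (-0.5281)·(-1) + 0.4062·(-3) + 0.4875·1 = 1.9092; e_3·w_4 = 0.4153·(-4) + 0.4916·(-2) + (-0.7267)·(-1) + 0.1557·(-3) + (-0.1832)·1 = -2.5679.
u_4 = w_4 − 4.4907·e_1 − 1.9092·e_2 + 2.5679·e_3 = (-0.5574, 0.1930, -0.0245, 0.2910, -0.4011).
‖u_4‖ = 0.7708, so e_4 = (-0.7232, 0.2504, -0.0318, 0.3775, -0.5204).
Qᵀb = (-3.2660, 2.3561, 1.2732, 0.5680).
Back-substitute: x_4 = 0.5680/0.7708 = 0.7369.
x_3 = (1.2732 + 2.5679·0.7369)/3.2427 = 0.9762.
x_2 = (2.3561 − 1.2187·0.9762 − 1.9092·0.7369)/8.2057 = -0.0293.
x_1 = (-3.2660 + 0.8165·(-0.0293) + 0.0000·0.9762 − 4.4907·0.7369)/2.4495 = -2.6941.

x = (-2.6941, -0.0293, 0.9762, 0.7369)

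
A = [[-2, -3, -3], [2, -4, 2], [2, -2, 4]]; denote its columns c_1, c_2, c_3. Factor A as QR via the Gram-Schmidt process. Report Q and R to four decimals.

c_1 = (-2, 2, 2); ‖c_1‖ = 3.4641, so e_1 = (-0.5774, 0.5774, 0.5774).
e_1·c_2 = (-0.5774)·(-3) + 0.5774·(-4) + 0.5774·(-2) = -1.7321.
u_2 = c_2 + 1.7321·e_1 = (-4.0000, -3.0000, -1.0000).
‖u_2‖ = 5.0990, so e_2 = (-0.7845, -0.5883, -0.1961).
e_1·c_3 = (-0.5774)·(-3) + 0.5774·2 + 0.5774·4 = 5.1962; e_2·c_3 = (-0.7845)·(-3) + (-0.5883)·2 + (-0.1961)·4 = 0.3922.
u_3 = c_3 − 5.1962·e_1 − 0.3922·e_2 = (0.3077, -0.7692, 1.0769).
‖u_3‖ = 1.3587, so e_3 = (0.2265, -0.5661, 0.7926).

Q = [[-0.5774, -0.7845, 0.2265], [0.5774, -0.5883, -0.5661], [0.5774, -0.1961, 0.7926]], R = [[3.4641, -1.7321, 5.1962], [0.0000, 5.0990, 0.3922], [0.0000, 0.0000, 1.3587]]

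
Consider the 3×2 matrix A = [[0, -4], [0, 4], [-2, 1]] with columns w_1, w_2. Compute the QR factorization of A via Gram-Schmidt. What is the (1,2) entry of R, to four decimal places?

r_{12} = -1.0000

w_1 = (0, 0, -2); ‖w_1‖ = 2.0000, so e_1 = (0.0000, 0.0000, -1.0000).
r_{12} = e_1·w_2 = -1.0000.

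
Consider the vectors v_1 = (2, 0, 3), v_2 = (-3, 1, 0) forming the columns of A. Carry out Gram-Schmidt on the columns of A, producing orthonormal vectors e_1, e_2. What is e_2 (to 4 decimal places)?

e_2 = (-0.7724, 0.3719, 0.5149)

e_1 = v_1/‖v_1‖ = (2, 0, 3)/3.6056 = (0.5547, 0.0000, 0.8321).
r_{12} = e_1·v_2 = -1.6641.
u_2 = v_2 + 1.6641·e_1 = (-2.0769, 1.0000, 1.3846).
‖u_2‖ = 2.6890, so e_2 = (-0.7724, 0.3719, 0.5149).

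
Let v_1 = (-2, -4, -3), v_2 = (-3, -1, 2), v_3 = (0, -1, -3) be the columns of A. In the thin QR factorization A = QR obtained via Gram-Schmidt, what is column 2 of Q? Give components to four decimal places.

v_1 = (-2, -4, -3); ‖v_1‖ = 5.3852, so q_1 = (-0.3714, -0.7428, -0.5571).
q_1·v_2 = (-0.3714)·(-3) + (-0.7428)·(-1) + (-0.5571)·2 = 0.7428.
u_2 = v_2 − 0.7428·q_1 = (-2.7241, -0.4483, 2.4138).
‖u_2‖ = 3.6672, so q_2 = (-0.7428, -0.1222, 0.6582).

q_2 = (-0.7428, -0.1222, 0.6582)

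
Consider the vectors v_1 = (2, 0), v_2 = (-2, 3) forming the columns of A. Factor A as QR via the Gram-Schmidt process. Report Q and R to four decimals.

q_1 = v_1/‖v_1‖ = (2, 0)/2.0000 = (1.0000, 0.0000).
r_{12} = q_1·v_2 = -2.0000.
u_2 = v_2 + 2.0000·q_1 = (0.0000, 3.0000).
‖u_2‖ = 3.0000, so q_2 = (0.0000, 1.0000).

Q = [[1.0000, 0.0000], [0.0000, 1.0000]], R = [[2.0000, -2.0000], [0.0000, 3.0000]]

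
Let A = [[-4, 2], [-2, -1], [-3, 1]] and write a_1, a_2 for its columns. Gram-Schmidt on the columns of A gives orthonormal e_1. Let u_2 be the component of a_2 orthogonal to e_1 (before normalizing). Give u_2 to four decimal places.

e_1 = a_1/‖a_1‖ = (-4, -2, -3)/5.3852 = (-0.7428, -0.3714, -0.5571).
r_{12} = e_1·a_2 = -1.6713.
u_2 = a_2 + 1.6713·e_1 = (0.7586, -1.6207, 0.0690).

u_2 = (0.7586, -1.6207, 0.0690)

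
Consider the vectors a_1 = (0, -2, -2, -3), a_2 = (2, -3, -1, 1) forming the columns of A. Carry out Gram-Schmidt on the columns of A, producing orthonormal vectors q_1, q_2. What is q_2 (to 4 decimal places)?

q_2 = (0.5437, -0.6557, -0.1119, 0.5118)

a_1 = (0, -2, -2, -3); ‖a_1‖ = 4.1231, so q_1 = (0.0000, -0.4851, -0.4851, -0.7276).
q_1·a_2 = 0.0000·2 + (-0.4851)·(-3) + (-0.4851)·(-1) + (-0.7276)·1 = 1.2127.
u_2 = a_2 − 1.2127·q_1 = (2.0000, -2.4118, -0.4118, 1.8824).
‖u_2‖ = 3.6782, so q_2 = (0.5437, -0.6557, -0.1119, 0.5118).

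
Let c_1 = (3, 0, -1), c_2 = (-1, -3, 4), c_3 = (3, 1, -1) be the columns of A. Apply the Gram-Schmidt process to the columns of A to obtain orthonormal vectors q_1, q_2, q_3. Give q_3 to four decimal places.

q_3 = (0.2065, 0.7573, 0.6196)

c_1 = (3, 0, -1); ‖c_1‖ = 3.1623, so q_1 = (0.9487, 0.0000, -0.3162).
q_1·c_2 = 0.9487·(-1) + 0.0000·(-3) + (-0.3162)·4 = -2.2136.
u_2 = c_2 + 2.2136·q_1 = (1.1000, -3.0000, 3.3000).
‖u_2‖ = 4.5935, so q_2 = (0.2395, -0.6531, 0.7184).
q_1·c_3 = 0.9487·3 + 0.0000·1 + (-0.3162)·(-1) = 3.1623; q_2·c_3 = 0.2395·3 + (-0.6531)·1 + 0.7184·(-1) = -0.6531.
u_3 = c_3 − 3.1623·q_1 + 0.6531·q_2 = (0.1564, 0.5735, 0.4692).
‖u_3‖ = 0.7573, so q_3 = (0.2065, 0.7573, 0.6196).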